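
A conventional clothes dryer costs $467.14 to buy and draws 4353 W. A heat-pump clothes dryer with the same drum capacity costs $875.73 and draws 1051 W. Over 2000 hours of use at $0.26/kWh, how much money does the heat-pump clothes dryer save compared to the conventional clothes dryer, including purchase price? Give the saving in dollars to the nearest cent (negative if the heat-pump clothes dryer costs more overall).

$1308.45

conventional clothes dryer: $467.14 + (4353/1000) kW × 2000 h × $0.26 = $467.14 + $2263.56 = $2730.7
heat-pump clothes dryer: $875.73 + (1051/1000) kW × 2000 h × $0.26 = $875.73 + $546.52 = $1422.25
Saving = $2730.7 − $1422.25 = $1308.45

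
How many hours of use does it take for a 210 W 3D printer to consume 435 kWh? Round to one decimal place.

Hours = 435 kWh ÷ 0.21 kW = 2071.4 h

2071.4 h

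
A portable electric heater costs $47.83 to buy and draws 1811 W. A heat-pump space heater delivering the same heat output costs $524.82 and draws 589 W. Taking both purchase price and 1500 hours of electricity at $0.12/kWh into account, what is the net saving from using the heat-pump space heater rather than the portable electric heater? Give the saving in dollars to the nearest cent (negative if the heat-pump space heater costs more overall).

-$257.03

portable electric heater: $47.83 + (1811/1000) kW × 1500 h × $0.12 = $47.83 + $325.98 = $373.81
heat-pump space heater: $524.82 + (589/1000) kW × 1500 h × $0.12 = $524.82 + $106.02 = $630.84
Saving = $373.81 − $630.84 = −$257.03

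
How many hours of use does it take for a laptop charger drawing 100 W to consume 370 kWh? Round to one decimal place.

3700.0 h

Hours = 370 kWh ÷ 0.1 kW = 3700.0 h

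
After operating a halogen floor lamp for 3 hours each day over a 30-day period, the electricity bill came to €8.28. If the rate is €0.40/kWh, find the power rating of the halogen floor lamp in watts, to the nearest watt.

230 W

Energy = €8.28 ÷ €0.40/kWh = 20.7 kWh
Runtime = 3 h/day × 30 days = 90 h
Power = 20.7 kWh ÷ 90 h = 0.23 kW = 230 W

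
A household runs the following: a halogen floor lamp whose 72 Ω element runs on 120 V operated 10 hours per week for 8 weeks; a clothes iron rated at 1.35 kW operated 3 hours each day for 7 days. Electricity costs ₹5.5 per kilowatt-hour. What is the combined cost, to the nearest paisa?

₹243.93

halogen floor lamp: Power = V²/R = 120²/72 = 200 W = 0.2 kW
halogen floor lamp: Runtime = 10 h/week × 8 weeks = 80 h
halogen floor lamp: 0.2 kW × 80 h = 16 kWh
clothes iron: Runtime = 3 h/day × 7 days = 21 h
clothes iron: 1.35 kW × 21 h = 28.35 kWh
Total energy = 44.35 kWh
Cost = 44.35 × ₹5.5 = ₹243.93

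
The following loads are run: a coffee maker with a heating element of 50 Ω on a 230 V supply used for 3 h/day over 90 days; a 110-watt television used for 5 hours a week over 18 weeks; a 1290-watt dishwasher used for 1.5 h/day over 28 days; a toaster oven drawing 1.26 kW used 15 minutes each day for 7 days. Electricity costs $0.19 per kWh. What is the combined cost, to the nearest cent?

$66.87

coffee maker: Power = V²/R = 230²/50 = 1058 W = 1.058 kW
coffee maker: Runtime = 3 h/day × 90 days = 270 h
coffee maker: 1.058 kW × 270 h = 285.66 kWh
television: Runtime = 5 h/week × 18 weeks = 90 h
television: 0.11 kW × 90 h = 9.9 kWh
dishwasher: Runtime = 1.5 h/day × 28 days = 42 h
dishwasher: 1.29 kW × 42 h = 54.18 kWh
toaster oven: Runtime = 15 min × 7 = 105 min = 1.75 h
toaster oven: 1.26 kW × 1.75 h = 2.205 kWh
Total energy = 351.945 kWh
Cost = 351.945 × $0.19 = $66.87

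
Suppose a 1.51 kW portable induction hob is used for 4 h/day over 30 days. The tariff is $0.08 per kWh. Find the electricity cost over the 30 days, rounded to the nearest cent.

$14.50

Runtime = 4 h/day × 30 days = 120 h
Energy = 1.51 kW × 120 h = 181.2 kWh
Cost = 181.2 kWh × $0.08/kWh = $14.50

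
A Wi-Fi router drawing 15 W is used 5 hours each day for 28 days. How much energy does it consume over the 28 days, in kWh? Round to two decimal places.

Runtime = 5 h/day × 28 days = 140 h
Energy = 0.015 kW × 140 h = 2.1 kWh

2.10 kWh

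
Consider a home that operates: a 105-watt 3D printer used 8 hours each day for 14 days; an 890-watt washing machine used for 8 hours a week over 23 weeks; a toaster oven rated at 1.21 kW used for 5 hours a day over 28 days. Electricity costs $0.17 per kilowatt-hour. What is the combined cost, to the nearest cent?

$58.64

3D printer: Runtime = 8 h/day × 14 days = 112 h
3D printer: 0.105 kW × 112 h = 11.76 kWh
washing machine: Runtime = 8 h/week × 23 weeks = 184 h
washing machine: 0.89 kW × 184 h = 163.76 kWh
toaster oven: Runtime = 5 h/day × 28 days = 140 h
toaster oven: 1.21 kW × 140 h = 169.4 kWh
Total energy = 344.92 kWh
Cost = 344.92 × $0.17 = $58.64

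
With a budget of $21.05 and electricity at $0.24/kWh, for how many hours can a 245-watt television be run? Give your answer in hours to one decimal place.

Energy available = $21.05 ÷ $0.24/kWh = 87.7083 kWh
Hours = 87.7083 kWh ÷ 0.245 kW = 358.0 h

358.0 h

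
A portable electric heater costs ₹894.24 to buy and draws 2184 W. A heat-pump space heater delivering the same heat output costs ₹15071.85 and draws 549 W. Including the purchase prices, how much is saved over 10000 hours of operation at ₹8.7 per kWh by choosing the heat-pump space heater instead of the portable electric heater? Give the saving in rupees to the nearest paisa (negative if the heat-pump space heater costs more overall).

₹128067.39

portable electric heater: ₹894.24 + (2184/1000) kW × 10000 h × ₹8.7 = ₹894.24 + ₹190008 = ₹190902.24
heat-pump space heater: ₹15071.85 + (549/1000) kW × 10000 h × ₹8.7 = ₹15071.85 + ₹47763 = ₹62834.85
Saving = ₹190902.24 − ₹62834.85 = ₹128067.39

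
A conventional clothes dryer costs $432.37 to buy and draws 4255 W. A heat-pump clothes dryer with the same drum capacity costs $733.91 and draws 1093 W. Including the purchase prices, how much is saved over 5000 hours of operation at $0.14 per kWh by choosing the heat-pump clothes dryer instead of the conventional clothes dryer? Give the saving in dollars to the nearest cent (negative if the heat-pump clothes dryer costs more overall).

$1911.86

conventional clothes dryer: $432.37 + (4255/1000) kW × 5000 h × $0.14 = $432.37 + $2978.5 = $3410.87
heat-pump clothes dryer: $733.91 + (1093/1000) kW × 5000 h × $0.14 = $733.91 + $765.1 = $1499.01
Saving = $3410.87 − $1499.01 = $1911.86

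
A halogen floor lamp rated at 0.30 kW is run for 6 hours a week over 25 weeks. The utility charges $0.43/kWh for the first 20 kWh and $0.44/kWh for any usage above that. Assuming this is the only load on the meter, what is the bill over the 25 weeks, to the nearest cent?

$19.60

Runtime = 6 h/week × 25 weeks = 150 h
Energy = 0.3 kW × 150 h = 45 kWh
Tier 1 (0–20 kWh): 20 × $0.43 = $8.6
Above 20 kWh: 25 × $0.44 = $11
Bill = $19.60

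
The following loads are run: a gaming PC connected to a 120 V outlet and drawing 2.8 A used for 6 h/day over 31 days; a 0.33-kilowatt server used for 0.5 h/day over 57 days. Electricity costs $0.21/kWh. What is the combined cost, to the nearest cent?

gaming PC: Power = 2.8 A × 120 V = 336 W = 0.336 kW
gaming PC: Runtime = 6 h/day × 31 days = 186 h
gaming PC: 0.336 kW × 186 h = 62.496 kWh
server: Runtime = 0.5 h/day × 57 days = 28.5 h
server: 0.33 kW × 28.5 h = 9.405 kWh
Total energy = 71.901 kWh
Cost = 71.901 × $0.21 = $15.10

$15.10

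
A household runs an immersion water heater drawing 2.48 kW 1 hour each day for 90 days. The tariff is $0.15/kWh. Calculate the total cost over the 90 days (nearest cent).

$33.48

Runtime = 1 h/day × 90 days = 90 h
Energy = 2.48 kW × 90 h = 223.2 kWh
Cost = 223.2 kWh × $0.15/kWh = $33.48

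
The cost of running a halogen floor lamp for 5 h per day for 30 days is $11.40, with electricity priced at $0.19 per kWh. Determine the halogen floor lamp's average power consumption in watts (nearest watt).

Energy = $11.40 ÷ $0.19/kWh = 60 kWh
Runtime = 5 h/day × 30 days = 150 h
Power = 60 kWh ÷ 150 h = 0.4 kW = 400 W

400 W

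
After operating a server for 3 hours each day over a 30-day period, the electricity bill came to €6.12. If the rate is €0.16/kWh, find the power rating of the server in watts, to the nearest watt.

Energy = €6.12 ÷ €0.16/kWh = 38.25 kWh
Runtime = 3 h/day × 30 days = 90 h
Power = 38.25 kWh ÷ 90 h = 0.425 kW = 425 W

425 W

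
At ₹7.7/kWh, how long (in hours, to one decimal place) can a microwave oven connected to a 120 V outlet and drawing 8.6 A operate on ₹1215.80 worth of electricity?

153.0 h

Power = 8.6 A × 120 V = 1032 W = 1.032 kW
Energy available = ₹1215.80 ÷ ₹7.7/kWh = 157.8961 kWh
Hours = 157.8961 kWh ÷ 1.032 kW = 153.0 h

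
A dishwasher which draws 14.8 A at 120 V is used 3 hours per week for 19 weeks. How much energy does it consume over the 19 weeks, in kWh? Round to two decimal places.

101.23 kWh

Power = 14.8 A × 120 V = 1776 W = 1.776 kW
Runtime = 3 h/week × 19 weeks = 57 h
Energy = 1.776 kW × 57 h = 101.232 kWh ≈ 101.23 kWh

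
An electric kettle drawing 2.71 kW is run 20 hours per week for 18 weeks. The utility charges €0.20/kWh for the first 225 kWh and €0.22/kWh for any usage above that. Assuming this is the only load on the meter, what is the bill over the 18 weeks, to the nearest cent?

Runtime = 20 h/week × 18 weeks = 360 h
Energy = 2.71 kW × 360 h = 975.6 kWh
Tier 1 (0–225 kWh): 225 × €0.20 = €45
Above 225 kWh: 750.6 × €0.22 = €165.132
Bill = €210.13

€210.13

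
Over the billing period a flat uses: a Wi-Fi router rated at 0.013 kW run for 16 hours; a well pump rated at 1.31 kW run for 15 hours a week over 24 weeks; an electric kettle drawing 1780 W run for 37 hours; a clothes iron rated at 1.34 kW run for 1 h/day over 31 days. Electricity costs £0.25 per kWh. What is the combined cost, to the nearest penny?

Wi-Fi router: 0.013 kW × 16 h = 0.208 kWh
well pump: Runtime = 15 h/week × 24 weeks = 360 h
well pump: 1.31 kW × 360 h = 471.6 kWh
electric kettle: 1.78 kW × 37 h = 65.86 kWh
clothes iron: Runtime = 1 h/day × 31 days = 31 h
clothes iron: 1.34 kW × 31 h = 41.54 kWh
Total energy = 579.208 kWh
Cost = 579.208 × £0.25 = £144.80

£144.80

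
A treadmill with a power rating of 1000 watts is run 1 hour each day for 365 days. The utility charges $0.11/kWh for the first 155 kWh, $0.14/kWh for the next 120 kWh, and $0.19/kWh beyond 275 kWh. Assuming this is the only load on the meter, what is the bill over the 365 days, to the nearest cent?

Runtime = 1 h/day × 365 days = 365 h
Energy = 1 kW × 365 h = 365 kWh
Tier 1 (0–155 kWh): 155 × $0.11 = $17.05
Tier 2 (155–275 kWh): 120 × $0.14 = $16.8
Above 275 kWh: 90 × $0.19 = $17.1
Bill = $50.95

$50.95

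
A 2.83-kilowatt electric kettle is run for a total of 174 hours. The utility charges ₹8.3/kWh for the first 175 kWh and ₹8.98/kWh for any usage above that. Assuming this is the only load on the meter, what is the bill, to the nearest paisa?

₹4302.93

Energy = 2.83 kW × 174 h = 492.42 kWh
Tier 1 (0–175 kWh): 175 × ₹8.3 = ₹1452.5
Above 175 kWh: 317.42 × ₹8.98 = ₹2850.4316
Bill = ₹4302.93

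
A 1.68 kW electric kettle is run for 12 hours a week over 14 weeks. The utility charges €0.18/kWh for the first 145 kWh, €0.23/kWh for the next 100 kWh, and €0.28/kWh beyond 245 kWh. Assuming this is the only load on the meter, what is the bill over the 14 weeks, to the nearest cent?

Runtime = 12 h/week × 14 weeks = 168 h
Energy = 1.68 kW × 168 h = 282.24 kWh
Tier 1 (0–145 kWh): 145 × €0.18 = €26.1
Tier 2 (145–245 kWh): 100 × €0.23 = €23
Above 245 kWh: 37.24 × €0.28 = €10.4272
Bill = €59.53

€59.53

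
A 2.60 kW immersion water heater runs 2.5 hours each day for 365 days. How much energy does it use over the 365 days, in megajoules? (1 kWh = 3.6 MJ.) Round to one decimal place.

8541.0 MJ

Runtime = 2.5 h/day × 365 days = 912.5 h
Energy = 2.6 kW × 912.5 h = 2372.5 kWh
= 2372.5 × 3.6 MJ = 8541.0 MJ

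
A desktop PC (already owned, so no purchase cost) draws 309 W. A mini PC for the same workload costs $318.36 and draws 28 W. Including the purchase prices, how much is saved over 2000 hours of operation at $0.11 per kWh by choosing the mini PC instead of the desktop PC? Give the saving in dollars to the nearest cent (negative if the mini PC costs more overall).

desktop PC: $0.00 + (309/1000) kW × 2000 h × $0.11 = $0.00 + $67.98 = $67.98
mini PC: $318.36 + (28/1000) kW × 2000 h × $0.11 = $318.36 + $6.16 = $324.52
Saving = $67.98 − $324.52 = −$256.54

-$256.54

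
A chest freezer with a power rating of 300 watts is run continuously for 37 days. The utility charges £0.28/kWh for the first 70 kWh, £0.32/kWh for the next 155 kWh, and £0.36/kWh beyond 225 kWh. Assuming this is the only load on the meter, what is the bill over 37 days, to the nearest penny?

£84.10

Runtime = 24 h × 37 = 888 h
Energy = 0.3 kW × 888 h = 266.4 kWh
Tier 1 (0–70 kWh): 70 × £0.28 = £19.6
Tier 2 (70–225 kWh): 155 × £0.32 = £49.6
Above 225 kWh: 41.4 × £0.36 = £14.904
Bill = £84.10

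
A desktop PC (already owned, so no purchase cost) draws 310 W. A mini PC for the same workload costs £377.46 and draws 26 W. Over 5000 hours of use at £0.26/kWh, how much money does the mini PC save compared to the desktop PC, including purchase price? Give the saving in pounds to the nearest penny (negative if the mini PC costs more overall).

-£8.26

desktop PC: £0.00 + (310/1000) kW × 5000 h × £0.26 = £0.00 + £403 = £403
mini PC: £377.46 + (26/1000) kW × 5000 h × £0.26 = £377.46 + £33.8 = £411.26
Saving = £403 − £411.26 = −£8.26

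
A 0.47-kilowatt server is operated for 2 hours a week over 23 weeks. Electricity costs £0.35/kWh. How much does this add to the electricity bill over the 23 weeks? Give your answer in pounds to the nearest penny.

£7.57

Runtime = 2 h/week × 23 weeks = 46 h
Energy = 0.47 kW × 46 h = 21.62 kWh
Cost = 21.62 kWh × £0.35/kWh = £7.57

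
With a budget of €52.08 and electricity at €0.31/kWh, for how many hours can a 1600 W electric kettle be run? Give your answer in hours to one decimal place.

Energy available = €52.08 ÷ €0.31/kWh = 168 kWh
Hours = 168 kWh ÷ 1.6 kW = 105.0 h

105.0 h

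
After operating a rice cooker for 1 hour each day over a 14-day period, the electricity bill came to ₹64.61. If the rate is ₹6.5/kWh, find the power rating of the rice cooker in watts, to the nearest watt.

710 W

Energy = ₹64.61 ÷ ₹6.5/kWh = 9.94 kWh
Runtime = 1 h/day × 14 days = 14 h
Power = 9.94 kWh ÷ 14 h = 0.71 kW = 710 W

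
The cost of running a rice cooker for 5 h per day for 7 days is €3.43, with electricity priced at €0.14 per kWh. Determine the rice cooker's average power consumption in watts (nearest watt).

700 W

Energy = €3.43 ÷ €0.14/kWh = 24.5 kWh
Runtime = 5 h/day × 7 days = 35 h
Power = 24.5 kWh ÷ 35 h = 0.7 kW = 700 W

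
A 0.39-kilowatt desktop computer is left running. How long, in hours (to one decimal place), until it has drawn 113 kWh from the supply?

289.7 h

Hours = 113 kWh ÷ 0.39 kW = 289.7 h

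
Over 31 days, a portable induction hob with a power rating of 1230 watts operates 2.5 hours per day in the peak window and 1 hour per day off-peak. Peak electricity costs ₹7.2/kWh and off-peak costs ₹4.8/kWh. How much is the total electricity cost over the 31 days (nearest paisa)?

Peak energy = 1.23 kW × 2.5 h × 31 = 95.325 kWh
Off-peak energy = 1.23 kW × 1 h × 31 = 38.13 kWh
Cost = 95.325 × ₹7.2 + 38.13 × ₹4.8 = ₹686.34 + ₹183.024 = ₹869.36

₹869.36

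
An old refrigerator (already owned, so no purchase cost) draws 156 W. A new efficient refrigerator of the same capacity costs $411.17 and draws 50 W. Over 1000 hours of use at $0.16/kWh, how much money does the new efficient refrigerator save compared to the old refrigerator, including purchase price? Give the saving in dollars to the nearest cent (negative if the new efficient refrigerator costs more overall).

-$394.21

old refrigerator: $0.00 + (156/1000) kW × 1000 h × $0.16 = $0.00 + $24.96 = $24.96
new efficient refrigerator: $411.17 + (50/1000) kW × 1000 h × $0.16 = $411.17 + $8 = $419.17
Saving = $24.96 − $419.17 = −$394.21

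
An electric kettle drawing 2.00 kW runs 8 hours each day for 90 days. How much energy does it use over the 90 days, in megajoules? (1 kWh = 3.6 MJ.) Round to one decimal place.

Runtime = 8 h/day × 90 days = 720 h
Energy = 2 kW × 720 h = 1440 kWh
= 1440 × 3.6 MJ = 5184.0 MJ

5184.0 MJ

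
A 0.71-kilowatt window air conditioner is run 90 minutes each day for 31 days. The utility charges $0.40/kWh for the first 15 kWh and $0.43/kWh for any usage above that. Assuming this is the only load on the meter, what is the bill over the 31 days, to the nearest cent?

$13.75

Runtime = 90 min × 31 = 2790 min = 46.5 h
Energy = 0.71 kW × 46.5 h = 33.015 kWh
Tier 1 (0–15 kWh): 15 × $0.40 = $6
Above 15 kWh: 18.015 × $0.43 = $7.74645
Bill = $13.75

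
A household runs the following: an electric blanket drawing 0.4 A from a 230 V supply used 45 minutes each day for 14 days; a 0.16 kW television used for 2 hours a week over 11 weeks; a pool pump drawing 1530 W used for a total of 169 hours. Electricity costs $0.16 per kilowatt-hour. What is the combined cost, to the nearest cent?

$42.09

electric blanket: Power = 0.4 A × 230 V = 92 W = 0.092 kW
electric blanket: Runtime = 45 min × 14 = 630 min = 10.5 h
electric blanket: 0.092 kW × 10.5 h = 0.966 kWh
television: Runtime = 2 h/week × 11 weeks = 22 h
television: 0.16 kW × 22 h = 3.52 kWh
pool pump: 1.53 kW × 169 h = 258.57 kWh
Total energy = 263.056 kWh
Cost = 263.056 × $0.16 = $42.09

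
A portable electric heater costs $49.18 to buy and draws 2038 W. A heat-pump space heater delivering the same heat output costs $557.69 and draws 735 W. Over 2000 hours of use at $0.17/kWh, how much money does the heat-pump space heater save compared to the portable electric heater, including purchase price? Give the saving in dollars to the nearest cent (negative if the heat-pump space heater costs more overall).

portable electric heater: $49.18 + (2038/1000) kW × 2000 h × $0.17 = $49.18 + $692.92 = $742.1
heat-pump space heater: $557.69 + (735/1000) kW × 2000 h × $0.17 = $557.69 + $249.9 = $807.59
Saving = $742.1 − $807.59 = −$65.49

-$65.49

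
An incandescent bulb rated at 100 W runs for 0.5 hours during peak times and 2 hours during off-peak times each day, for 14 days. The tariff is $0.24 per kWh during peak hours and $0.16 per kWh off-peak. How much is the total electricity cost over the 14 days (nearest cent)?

Peak energy = 0.1 kW × 0.5 h × 14 = 0.7 kWh
Off-peak energy = 0.1 kW × 2 h × 14 = 2.8 kWh
Cost = 0.7 × $0.24 + 2.8 × $0.16 = $0.168 + $0.448 = $0.62

$0.62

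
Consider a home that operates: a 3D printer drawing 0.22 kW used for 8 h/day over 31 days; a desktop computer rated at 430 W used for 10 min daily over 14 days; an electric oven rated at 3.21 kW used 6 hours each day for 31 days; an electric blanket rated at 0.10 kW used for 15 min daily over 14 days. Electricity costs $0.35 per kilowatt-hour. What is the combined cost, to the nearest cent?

$228.54

3D printer: Runtime = 8 h/day × 31 days = 248 h
3D printer: 0.22 kW × 248 h = 54.56 kWh
desktop computer: Runtime = 10 min × 14 = 140 min = 2.333333… h
desktop computer: 0.43 kW × 2.333333… h = 1.003333… kWh
electric oven: Runtime = 6 h/day × 31 days = 186 h
electric oven: 3.21 kW × 186 h = 597.06 kWh
electric blanket: Runtime = 15 min × 14 = 210 min = 3.5 h
electric blanket: 0.1 kW × 3.5 h = 0.35 kWh
Total energy = 652.973333… kWh
Cost = 652.973333… × $0.35 = $228.54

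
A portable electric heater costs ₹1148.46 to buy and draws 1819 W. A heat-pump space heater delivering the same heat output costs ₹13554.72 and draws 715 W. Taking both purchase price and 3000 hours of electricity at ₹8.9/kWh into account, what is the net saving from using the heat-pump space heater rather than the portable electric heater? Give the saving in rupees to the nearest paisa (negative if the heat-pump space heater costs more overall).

₹17070.54

portable electric heater: ₹1148.46 + (1819/1000) kW × 3000 h × ₹8.9 = ₹1148.46 + ₹48567.3 = ₹49715.76
heat-pump space heater: ₹13554.72 + (715/1000) kW × 3000 h × ₹8.9 = ₹13554.72 + ₹19090.5 = ₹32645.22
Saving = ₹49715.76 − ₹32645.22 = ₹17070.54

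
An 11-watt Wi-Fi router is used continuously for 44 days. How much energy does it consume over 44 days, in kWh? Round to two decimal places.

11.62 kWh

Runtime = 24 h × 44 = 1056 h
Energy = 0.011 kW × 1056 h = 11.616 kWh ≈ 11.62 kWh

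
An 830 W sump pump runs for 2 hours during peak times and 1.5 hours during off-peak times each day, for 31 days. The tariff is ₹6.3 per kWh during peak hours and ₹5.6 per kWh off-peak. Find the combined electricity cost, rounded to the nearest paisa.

₹540.33

Peak energy = 0.83 kW × 2 h × 31 = 51.46 kWh
Off-peak energy = 0.83 kW × 1.5 h × 31 = 38.595 kWh
Cost = 51.46 × ₹6.3 + 38.595 × ₹5.6 = ₹324.198 + ₹216.132 = ₹540.33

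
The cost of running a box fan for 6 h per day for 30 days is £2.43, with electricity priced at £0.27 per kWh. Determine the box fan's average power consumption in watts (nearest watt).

50 W

Energy = £2.43 ÷ £0.27/kWh = 9 kWh
Runtime = 6 h/day × 30 days = 180 h
Power = 9 kWh ÷ 180 h = 0.05 kW = 50 W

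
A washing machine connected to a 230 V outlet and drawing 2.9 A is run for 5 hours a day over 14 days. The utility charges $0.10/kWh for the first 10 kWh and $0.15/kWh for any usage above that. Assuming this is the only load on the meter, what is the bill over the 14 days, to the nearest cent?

$6.50

Power = 2.9 A × 230 V = 667 W = 0.667 kW
Runtime = 5 h/day × 14 days = 70 h
Energy = 0.667 kW × 70 h = 46.69 kWh
Tier 1 (0–10 kWh): 10 × $0.10 = $1
Above 10 kWh: 36.69 × $0.15 = $5.5035
Bill = $6.50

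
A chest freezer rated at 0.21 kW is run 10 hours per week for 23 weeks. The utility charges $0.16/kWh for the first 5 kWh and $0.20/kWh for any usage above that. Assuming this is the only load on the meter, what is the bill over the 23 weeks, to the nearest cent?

Runtime = 10 h/week × 23 weeks = 230 h
Energy = 0.21 kW × 230 h = 48.3 kWh
Tier 1 (0–5 kWh): 5 × $0.16 = $0.8
Above 5 kWh: 43.3 × $0.20 = $8.66
Bill = $9.46

$9.46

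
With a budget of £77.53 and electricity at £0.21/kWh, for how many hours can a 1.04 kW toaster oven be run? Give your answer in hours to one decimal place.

355.0 h

Energy available = £77.53 ÷ £0.21/kWh = 369.1905 kWh
Hours = 369.1905 kWh ÷ 1.04 kW = 355.0 h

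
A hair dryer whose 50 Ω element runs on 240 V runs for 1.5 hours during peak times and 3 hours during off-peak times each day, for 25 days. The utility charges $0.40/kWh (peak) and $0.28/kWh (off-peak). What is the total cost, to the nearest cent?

$41.47

Power = V²/R = 240²/50 = 1152 W = 1.152 kW
Peak energy = 1.152 kW × 1.5 h × 25 = 43.2 kWh
Off-peak energy = 1.152 kW × 3 h × 25 = 86.4 kWh
Cost = 43.2 × $0.40 + 86.4 × $0.28 = $17.28 + $24.192 = $41.47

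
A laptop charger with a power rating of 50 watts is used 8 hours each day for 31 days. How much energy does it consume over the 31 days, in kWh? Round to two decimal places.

12.40 kWh

Runtime = 8 h/day × 31 days = 248 h
Energy = 0.05 kW × 248 h = 12.4 kWh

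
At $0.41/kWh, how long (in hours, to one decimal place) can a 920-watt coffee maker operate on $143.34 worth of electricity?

Energy available = $143.34 ÷ $0.41/kWh = 349.6098 kWh
Hours = 349.6098 kWh ÷ 0.92 kW = 380.0 h

380.0 h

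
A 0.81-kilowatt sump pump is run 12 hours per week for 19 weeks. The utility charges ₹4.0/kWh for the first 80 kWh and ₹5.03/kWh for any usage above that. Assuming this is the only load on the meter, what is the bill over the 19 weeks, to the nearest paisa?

₹846.54

Runtime = 12 h/week × 19 weeks = 228 h
Energy = 0.81 kW × 228 h = 184.68 kWh
Tier 1 (0–80 kWh): 80 × ₹4.0 = ₹320
Above 80 kWh: 104.68 × ₹5.03 = ₹526.5404
Bill = ₹846.54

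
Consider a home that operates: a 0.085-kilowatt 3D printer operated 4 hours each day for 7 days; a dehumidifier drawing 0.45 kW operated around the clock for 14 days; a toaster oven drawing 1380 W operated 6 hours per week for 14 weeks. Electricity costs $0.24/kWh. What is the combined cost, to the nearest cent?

3D printer: Runtime = 4 h/day × 7 days = 28 h
3D printer: 0.085 kW × 28 h = 2.38 kWh
dehumidifier: Runtime = 24 h × 14 = 336 h
dehumidifier: 0.45 kW × 336 h = 151.2 kWh
toaster oven: Runtime = 6 h/week × 14 weeks = 84 h
toaster oven: 1.38 kW × 84 h = 115.92 kWh
Total energy = 269.5 kWh
Cost = 269.5 × $0.24 = $64.68

$64.68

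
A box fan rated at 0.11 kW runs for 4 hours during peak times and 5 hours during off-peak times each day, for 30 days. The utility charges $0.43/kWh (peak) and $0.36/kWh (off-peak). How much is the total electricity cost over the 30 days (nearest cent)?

$11.62

Peak energy = 0.11 kW × 4 h × 30 = 13.2 kWh
Off-peak energy = 0.11 kW × 5 h × 30 = 16.5 kWh
Cost = 13.2 × $0.43 + 16.5 × $0.36 = $5.676 + $5.94 = $11.62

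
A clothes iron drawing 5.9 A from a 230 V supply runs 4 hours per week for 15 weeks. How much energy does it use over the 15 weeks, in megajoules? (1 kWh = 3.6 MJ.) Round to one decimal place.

Power = 5.9 A × 230 V = 1357 W = 1.357 kW
Runtime = 4 h/week × 15 weeks = 60 h
Energy = 1.357 kW × 60 h = 81.42 kWh
= 81.42 × 3.6 MJ = 293.1 MJ

293.1 MJ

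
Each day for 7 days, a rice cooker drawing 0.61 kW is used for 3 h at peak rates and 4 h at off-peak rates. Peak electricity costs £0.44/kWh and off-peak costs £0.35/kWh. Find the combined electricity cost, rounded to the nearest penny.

Peak energy = 0.61 kW × 3 h × 7 = 12.81 kWh
Off-peak energy = 0.61 kW × 4 h × 7 = 17.08 kWh
Cost = 12.81 × £0.44 + 17.08 × £0.35 = £5.6364 + £5.978 = £11.61

£11.61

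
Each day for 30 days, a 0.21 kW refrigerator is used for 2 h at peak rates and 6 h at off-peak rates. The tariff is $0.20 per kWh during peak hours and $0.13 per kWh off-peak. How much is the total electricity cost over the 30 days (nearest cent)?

Peak energy = 0.21 kW × 2 h × 30 = 12.6 kWh
Off-peak energy = 0.21 kW × 6 h × 30 = 37.8 kWh
Cost = 12.6 × $0.20 + 37.8 × $0.13 = $2.52 + $4.914 = $7.43

$7.43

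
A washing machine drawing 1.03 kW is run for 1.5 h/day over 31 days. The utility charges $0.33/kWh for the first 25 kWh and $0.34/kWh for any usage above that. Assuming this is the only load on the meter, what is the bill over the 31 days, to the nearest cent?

Runtime = 1.5 h/day × 31 days = 46.5 h
Energy = 1.03 kW × 46.5 h = 47.895 kWh
Tier 1 (0–25 kWh): 25 × $0.33 = $8.25
Above 25 kWh: 22.895 × $0.34 = $7.7843
Bill = $16.03

$16.03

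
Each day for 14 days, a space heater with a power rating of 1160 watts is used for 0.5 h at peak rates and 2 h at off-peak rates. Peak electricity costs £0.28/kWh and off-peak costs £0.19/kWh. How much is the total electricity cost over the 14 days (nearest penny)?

Peak energy = 1.16 kW × 0.5 h × 14 = 8.12 kWh
Off-peak energy = 1.16 kW × 2 h × 14 = 32.48 kWh
Cost = 8.12 × £0.28 + 32.48 × £0.19 = £2.2736 + £6.1712 = £8.44

£8.44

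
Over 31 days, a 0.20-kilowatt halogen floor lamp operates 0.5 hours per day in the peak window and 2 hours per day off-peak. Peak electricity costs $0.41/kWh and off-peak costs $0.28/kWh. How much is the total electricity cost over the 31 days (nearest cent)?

Peak energy = 0.2 kW × 0.5 h × 31 = 3.1 kWh
Off-peak energy = 0.2 kW × 2 h × 31 = 12.4 kWh
Cost = 3.1 × $0.41 + 12.4 × $0.28 = $1.271 + $3.472 = $4.74

$4.74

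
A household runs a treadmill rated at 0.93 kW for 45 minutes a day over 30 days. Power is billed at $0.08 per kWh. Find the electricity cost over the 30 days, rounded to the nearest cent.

Runtime = 45 min × 30 = 1350 min = 22.5 h
Energy = 0.93 kW × 22.5 h = 20.925 kWh
Cost = 20.925 kWh × $0.08/kWh = $1.67

$1.67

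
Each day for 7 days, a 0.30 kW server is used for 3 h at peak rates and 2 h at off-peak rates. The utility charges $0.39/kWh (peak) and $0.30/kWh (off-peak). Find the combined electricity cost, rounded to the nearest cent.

$3.72

Peak energy = 0.3 kW × 3 h × 7 = 6.3 kWh
Off-peak energy = 0.3 kW × 2 h × 7 = 4.2 kWh
Cost = 6.3 × $0.39 + 4.2 × $0.30 = $2.457 + $1.26 = $3.72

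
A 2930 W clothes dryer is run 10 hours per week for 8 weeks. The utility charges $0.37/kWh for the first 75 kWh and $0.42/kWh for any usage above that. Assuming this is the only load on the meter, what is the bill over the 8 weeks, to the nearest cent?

$94.70

Runtime = 10 h/week × 8 weeks = 80 h
Energy = 2.93 kW × 80 h = 234.4 kWh
Tier 1 (0–75 kWh): 75 × $0.37 = $27.75
Above 75 kWh: 159.4 × $0.42 = $66.948
Bill = $94.70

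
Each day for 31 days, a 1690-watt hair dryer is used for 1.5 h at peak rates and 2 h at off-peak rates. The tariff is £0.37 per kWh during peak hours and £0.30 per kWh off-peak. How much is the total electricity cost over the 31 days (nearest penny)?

Peak energy = 1.69 kW × 1.5 h × 31 = 78.585 kWh
Off-peak energy = 1.69 kW × 2 h × 31 = 104.78 kWh
Cost = 78.585 × £0.37 + 104.78 × £0.30 = £29.07645 + £31.434 = £60.51

£60.51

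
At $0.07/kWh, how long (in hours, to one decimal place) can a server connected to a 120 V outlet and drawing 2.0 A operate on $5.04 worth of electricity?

Power = 2.0 A × 120 V = 240 W = 0.24 kW
Energy available = $5.04 ÷ $0.07/kWh = 72 kWh
Hours = 72 kWh ÷ 0.24 kW = 300.0 h

300.0 h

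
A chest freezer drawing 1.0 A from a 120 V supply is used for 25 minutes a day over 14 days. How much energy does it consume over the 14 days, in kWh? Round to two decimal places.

0.70 kWh

Power = 1.0 A × 120 V = 120 W = 0.12 kW
Runtime = 25 min × 14 = 350 min = 5.833333… h
Energy = 0.12 kW × 5.833333… h = 0.7 kWh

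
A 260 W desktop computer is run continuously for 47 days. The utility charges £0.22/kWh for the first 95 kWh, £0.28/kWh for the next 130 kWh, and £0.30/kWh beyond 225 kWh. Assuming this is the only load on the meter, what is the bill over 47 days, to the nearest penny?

Runtime = 24 h × 47 = 1128 h
Energy = 0.26 kW × 1128 h = 293.28 kWh
Tier 1 (0–95 kWh): 95 × £0.22 = £20.9
Tier 2 (95–225 kWh): 130 × £0.28 = £36.4
Above 225 kWh: 68.28 × £0.30 = £20.484
Bill = £77.78

£77.78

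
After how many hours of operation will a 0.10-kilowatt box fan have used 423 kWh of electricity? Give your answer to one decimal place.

4230.0 h

Hours = 423 kWh ÷ 0.1 kW = 4230.0 h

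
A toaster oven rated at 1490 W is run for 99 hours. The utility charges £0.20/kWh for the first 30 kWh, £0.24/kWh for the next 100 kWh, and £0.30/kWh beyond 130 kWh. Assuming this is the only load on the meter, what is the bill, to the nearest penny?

Energy = 1.49 kW × 99 h = 147.51 kWh
Tier 1 (0–30 kWh): 30 × £0.20 = £6
Tier 2 (30–130 kWh): 100 × £0.24 = £24
Above 130 kWh: 17.51 × £0.30 = £5.253
Bill = £35.25

£35.25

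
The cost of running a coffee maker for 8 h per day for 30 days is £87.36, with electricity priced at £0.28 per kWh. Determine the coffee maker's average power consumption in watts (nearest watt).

1300 W

Energy = £87.36 ÷ £0.28/kWh = 312 kWh
Runtime = 8 h/day × 30 days = 240 h
Power = 312 kWh ÷ 240 h = 1.3 kW = 1300 W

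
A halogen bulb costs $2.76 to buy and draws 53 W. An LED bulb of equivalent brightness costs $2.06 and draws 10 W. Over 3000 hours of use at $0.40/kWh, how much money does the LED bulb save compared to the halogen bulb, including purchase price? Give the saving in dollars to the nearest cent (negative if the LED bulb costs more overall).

halogen bulb: $2.76 + (53/1000) kW × 3000 h × $0.40 = $2.76 + $63.6 = $66.36
LED bulb: $2.06 + (10/1000) kW × 3000 h × $0.40 = $2.06 + $12 = $14.06
Saving = $66.36 − $14.06 = $52.3

$52.30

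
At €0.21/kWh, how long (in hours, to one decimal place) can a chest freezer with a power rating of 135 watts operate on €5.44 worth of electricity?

191.9 h

Energy available = €5.44 ÷ €0.21/kWh = 25.9048 kWh
Hours = 25.9048 kWh ÷ 0.135 kW = 191.9 h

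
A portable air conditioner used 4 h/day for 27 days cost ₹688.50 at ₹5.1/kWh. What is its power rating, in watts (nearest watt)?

1250 W

Energy = ₹688.50 ÷ ₹5.1/kWh = 135 kWh
Runtime = 4 h/day × 27 days = 108 h
Power = 135 kWh ÷ 108 h = 1.25 kW = 1250 W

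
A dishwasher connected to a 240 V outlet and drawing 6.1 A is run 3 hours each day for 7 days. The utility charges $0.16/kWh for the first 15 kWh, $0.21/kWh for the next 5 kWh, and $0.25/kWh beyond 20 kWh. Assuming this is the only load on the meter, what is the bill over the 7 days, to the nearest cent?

$6.14

Power = 6.1 A × 240 V = 1464 W = 1.464 kW
Runtime = 3 h/day × 7 days = 21 h
Energy = 1.464 kW × 21 h = 30.744 kWh
Tier 1 (0–15 kWh): 15 × $0.16 = $2.4
Tier 2 (15–20 kWh): 5 × $0.21 = $1.05
Above 20 kWh: 10.744 × $0.25 = $2.686
Bill = $6.14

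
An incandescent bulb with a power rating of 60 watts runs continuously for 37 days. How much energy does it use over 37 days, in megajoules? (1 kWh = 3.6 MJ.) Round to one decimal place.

Runtime = 24 h × 37 = 888 h
Energy = 0.06 kW × 888 h = 53.28 kWh
= 53.28 × 3.6 MJ = 191.8 MJ

191.8 MJ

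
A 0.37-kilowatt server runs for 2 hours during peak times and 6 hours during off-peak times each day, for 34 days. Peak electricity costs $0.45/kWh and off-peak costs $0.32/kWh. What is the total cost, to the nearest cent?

$35.48

Peak energy = 0.37 kW × 2 h × 34 = 25.16 kWh
Off-peak energy = 0.37 kW × 6 h × 34 = 75.48 kWh
Cost = 25.16 × $0.45 + 75.48 × $0.32 = $11.322 + $24.1536 = $35.48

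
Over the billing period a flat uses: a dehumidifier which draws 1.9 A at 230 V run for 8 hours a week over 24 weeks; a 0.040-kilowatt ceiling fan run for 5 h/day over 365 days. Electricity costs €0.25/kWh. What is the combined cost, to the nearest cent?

€39.23

dehumidifier: Power = 1.9 A × 230 V = 437 W = 0.437 kW
dehumidifier: Runtime = 8 h/week × 24 weeks = 192 h
dehumidifier: 0.437 kW × 192 h = 83.904 kWh
ceiling fan: Runtime = 5 h/day × 365 days = 1825 h
ceiling fan: 0.04 kW × 1825 h = 73 kWh
Total energy = 156.904 kWh
Cost = 156.904 × €0.25 = €39.23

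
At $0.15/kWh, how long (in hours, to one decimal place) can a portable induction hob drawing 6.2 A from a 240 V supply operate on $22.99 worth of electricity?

103.0 h

Power = 6.2 A × 240 V = 1488 W = 1.488 kW
Energy available = $22.99 ÷ $0.15/kWh = 153.2667 kWh
Hours = 153.2667 kWh ÷ 1.488 kW = 103.0 h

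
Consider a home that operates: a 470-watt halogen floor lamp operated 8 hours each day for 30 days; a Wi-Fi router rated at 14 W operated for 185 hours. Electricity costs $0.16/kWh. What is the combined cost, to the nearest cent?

halogen floor lamp: Runtime = 8 h/day × 30 days = 240 h
halogen floor lamp: 0.47 kW × 240 h = 112.8 kWh
Wi-Fi router: 0.014 kW × 185 h = 2.59 kWh
Total energy = 115.39 kWh
Cost = 115.39 × $0.16 = $18.46

$18.46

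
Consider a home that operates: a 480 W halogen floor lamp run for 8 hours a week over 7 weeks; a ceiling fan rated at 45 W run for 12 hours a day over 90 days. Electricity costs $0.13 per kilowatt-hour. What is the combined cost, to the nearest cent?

halogen floor lamp: Runtime = 8 h/week × 7 weeks = 56 h
halogen floor lamp: 0.48 kW × 56 h = 26.88 kWh
ceiling fan: Runtime = 12 h/day × 90 days = 1080 h
ceiling fan: 0.045 kW × 1080 h = 48.6 kWh
Total energy = 75.48 kWh
Cost = 75.48 × $0.13 = $9.81

$9.81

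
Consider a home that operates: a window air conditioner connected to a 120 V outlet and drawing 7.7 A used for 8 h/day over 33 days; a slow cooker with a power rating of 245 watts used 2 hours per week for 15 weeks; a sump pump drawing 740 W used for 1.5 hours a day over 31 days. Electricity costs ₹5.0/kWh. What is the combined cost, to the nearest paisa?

₹1428.48

window air conditioner: Power = 7.7 A × 120 V = 924 W = 0.924 kW
window air conditioner: Runtime = 8 h/day × 33 days = 264 h
window air conditioner: 0.924 kW × 264 h = 243.936 kWh
slow cooker: Runtime = 2 h/week × 15 weeks = 30 h
slow cooker: 0.245 kW × 30 h = 7.35 kWh
sump pump: Runtime = 1.5 h/day × 31 days = 46.5 h
sump pump: 0.74 kW × 46.5 h = 34.41 kWh
Total energy = 285.696 kWh
Cost = 285.696 × ₹5.0 = ₹1428.48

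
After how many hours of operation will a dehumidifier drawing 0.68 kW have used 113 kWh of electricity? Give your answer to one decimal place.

Hours = 113 kWh ÷ 0.68 kW = 166.2 h

166.2 h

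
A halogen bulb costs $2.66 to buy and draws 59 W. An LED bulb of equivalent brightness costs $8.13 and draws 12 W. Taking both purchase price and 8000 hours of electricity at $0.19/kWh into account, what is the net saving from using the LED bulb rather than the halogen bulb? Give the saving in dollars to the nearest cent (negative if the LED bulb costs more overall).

halogen bulb: $2.66 + (59/1000) kW × 8000 h × $0.19 = $2.66 + $89.68 = $92.34
LED bulb: $8.13 + (12/1000) kW × 8000 h × $0.19 = $8.13 + $18.24 = $26.37
Saving = $92.34 − $26.37 = $65.97

$65.97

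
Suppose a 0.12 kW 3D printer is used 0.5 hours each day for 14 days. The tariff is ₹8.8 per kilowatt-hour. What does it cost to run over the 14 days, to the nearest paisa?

Runtime = 0.5 h/day × 14 days = 7 h
Energy = 0.12 kW × 7 h = 0.84 kWh
Cost = 0.84 kWh × ₹8.8/kWh = ₹7.39

₹7.39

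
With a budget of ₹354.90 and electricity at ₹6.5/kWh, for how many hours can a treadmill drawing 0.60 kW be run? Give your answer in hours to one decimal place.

91.0 h

Energy available = ₹354.90 ÷ ₹6.5/kWh = 54.6 kWh
Hours = 54.6 kWh ÷ 0.6 kW = 91.0 h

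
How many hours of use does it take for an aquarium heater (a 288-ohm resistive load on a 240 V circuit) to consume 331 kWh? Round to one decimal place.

Power = V²/R = 240²/288 = 200 W = 0.2 kW
Hours = 331 kWh ÷ 0.2 kW = 1655.0 h

1655.0 h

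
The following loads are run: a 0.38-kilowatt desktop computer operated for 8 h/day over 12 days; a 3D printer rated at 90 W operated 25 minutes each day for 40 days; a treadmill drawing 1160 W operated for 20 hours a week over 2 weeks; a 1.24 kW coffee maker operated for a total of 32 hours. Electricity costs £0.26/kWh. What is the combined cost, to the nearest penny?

desktop computer: Runtime = 8 h/day × 12 days = 96 h
desktop computer: 0.38 kW × 96 h = 36.48 kWh
3D printer: Runtime = 25 min × 40 = 1000 min = 16.666666… h
3D printer: 0.09 kW × 16.666666… h = 1.5 kWh
treadmill: Runtime = 20 h/week × 2 weeks = 40 h
treadmill: 1.16 kW × 40 h = 46.4 kWh
coffee maker: 1.24 kW × 32 h = 39.68 kWh
Total energy = 124.06 kWh
Cost = 124.06 × £0.26 = £32.26

£32.26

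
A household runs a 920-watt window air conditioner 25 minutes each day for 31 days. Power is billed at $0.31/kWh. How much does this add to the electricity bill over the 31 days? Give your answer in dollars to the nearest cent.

Runtime = 25 min × 31 = 775 min = 12.916666… h
Energy = 0.92 kW × 12.916666… h = 11.883333… kWh
Cost = 11.883333… kWh × $0.31/kWh = $3.68

$3.68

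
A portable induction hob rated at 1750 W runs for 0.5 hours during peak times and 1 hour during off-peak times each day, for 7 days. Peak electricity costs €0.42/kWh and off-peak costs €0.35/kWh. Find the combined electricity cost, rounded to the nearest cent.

€6.86

Peak energy = 1.75 kW × 0.5 h × 7 = 6.125 kWh
Off-peak energy = 1.75 kW × 1 h × 7 = 12.25 kWh
Cost = 6.125 × €0.42 + 12.25 × €0.35 = €2.5725 + €4.2875 = €6.86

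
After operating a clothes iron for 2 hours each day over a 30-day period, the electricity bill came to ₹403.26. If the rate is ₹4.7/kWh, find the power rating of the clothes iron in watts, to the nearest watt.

Energy = ₹403.26 ÷ ₹4.7/kWh = 85.8 kWh
Runtime = 2 h/day × 30 days = 60 h
Power = 85.8 kWh ÷ 60 h = 1.43 kW = 1430 W

1430 W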